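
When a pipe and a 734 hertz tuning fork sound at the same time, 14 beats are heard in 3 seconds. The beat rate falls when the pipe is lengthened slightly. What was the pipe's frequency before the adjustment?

738.6667 Hz

Beat frequency = 14/3 = 4.6667 Hz.
|f − 734| = 4.6667, so the pipe was at either 729.3333 Hz or 738.6667 Hz.
A longer pipe has a lower fundamental; the adjustment lowers the pipe's frequency.
The beat rate fell, so the adjustment moved the pipe toward 734 Hz — it must have started above the reference.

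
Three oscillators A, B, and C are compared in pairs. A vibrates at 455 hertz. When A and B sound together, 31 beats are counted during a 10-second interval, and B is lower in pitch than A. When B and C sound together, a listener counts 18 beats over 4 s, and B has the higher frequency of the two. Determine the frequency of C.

A–B: Beat frequency = 31/10 = 3.1 Hz.
B is below A, so f_B = 455 − 3.1 = 451.9 Hz.
B–C: Beat frequency = 18/4 = 4.5 Hz.
C is below B, so f_C = 451.9 − 4.5 = 447.4 Hz.

447.4 Hz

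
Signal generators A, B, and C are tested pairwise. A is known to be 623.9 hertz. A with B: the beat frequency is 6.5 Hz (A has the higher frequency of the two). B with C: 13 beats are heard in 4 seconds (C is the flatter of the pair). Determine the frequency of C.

B is below A, so f_B = 623.9 − 6.5 = 617.4 Hz.
B–C: Beat frequency = 13/4 = 3.25 Hz.
C is below B, so f_C = 617.4 − 3.25 = 614.15 Hz.

614.15 Hz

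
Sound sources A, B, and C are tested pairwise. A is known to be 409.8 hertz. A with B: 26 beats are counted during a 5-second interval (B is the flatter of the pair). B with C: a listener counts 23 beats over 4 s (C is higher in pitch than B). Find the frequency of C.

A–B: Beat frequency = 26/5 = 5.2 Hz.
B is below A, so f_B = 409.8 − 5.2 = 404.6 Hz.
B–C: Beat frequency = 23/4 = 5.75 Hz.
C is above B, so f_C = 404.6 + 5.75 = 410.35 Hz.

410.35 Hz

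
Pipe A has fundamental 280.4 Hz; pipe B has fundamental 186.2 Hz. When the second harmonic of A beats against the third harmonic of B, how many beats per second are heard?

2.2 Hz

Second harmonic of the first: 2·280.4 = 560.8 Hz.
Third harmonic of the second: 3·186.2 = 558.6 Hz.
f_beat = |560.8 − 558.6| = 2.2 Hz.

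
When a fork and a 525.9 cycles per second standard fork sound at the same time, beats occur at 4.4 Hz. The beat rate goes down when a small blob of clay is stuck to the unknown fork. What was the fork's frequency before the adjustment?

530.3 Hz

|f − 525.9| = 4.4, so the fork was at either 521.5 Hz or 530.3 Hz.
Adding mass to a fork lowers its frequency; the adjustment lowers the fork's frequency.
The beat rate fell, so the adjustment moved the fork toward 525.9 Hz — it must have started above the reference.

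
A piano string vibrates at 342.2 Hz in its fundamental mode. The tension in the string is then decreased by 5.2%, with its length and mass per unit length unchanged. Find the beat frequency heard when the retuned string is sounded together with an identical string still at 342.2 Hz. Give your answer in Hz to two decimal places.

9.02 Hz

For a string, f ∝ √T, so the new frequency is 342.2·√0.948 = 333.1840 Hz.
f_beat = |333.1840 − 342.2| = 9.02 Hz.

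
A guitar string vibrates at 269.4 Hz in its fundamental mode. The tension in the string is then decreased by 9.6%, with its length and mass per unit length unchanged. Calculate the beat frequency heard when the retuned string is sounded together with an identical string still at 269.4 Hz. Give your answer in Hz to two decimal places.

13.26 Hz

For a string, f ∝ √T, so the new frequency is 269.4·√0.904 = 256.1426 Hz.
f_beat = |256.1426 − 269.4| = 13.26 Hz.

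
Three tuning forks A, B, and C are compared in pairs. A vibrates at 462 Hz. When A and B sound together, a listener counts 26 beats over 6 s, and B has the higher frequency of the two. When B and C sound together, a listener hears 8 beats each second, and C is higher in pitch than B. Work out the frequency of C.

474.3333 Hz

A–B: Beat frequency = 26/6 = 4.3333 Hz.
B is above A, so f_B = 462 + 4.3333 = 466.3333 Hz.
C is above B, so f_C = 466.3333 + 8 = 474.3333 Hz.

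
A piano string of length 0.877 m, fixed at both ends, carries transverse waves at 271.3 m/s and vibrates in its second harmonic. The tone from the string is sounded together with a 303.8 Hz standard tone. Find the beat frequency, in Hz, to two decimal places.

For a string fixed at both ends, f_n = n·v/(2L) = 2·271.3/(2·0.877) = 309.3501 Hz.
f_beat = |309.3501 − 303.8| = 5.55 Hz.

5.55 Hz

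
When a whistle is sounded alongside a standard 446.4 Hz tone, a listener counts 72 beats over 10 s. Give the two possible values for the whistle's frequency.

Beat frequency = 72/10 = 7.2 Hz.
|f − 446.4| = 7.2, so f = 446.4 ± 7.2.

439.2 Hz or 453.6 Hz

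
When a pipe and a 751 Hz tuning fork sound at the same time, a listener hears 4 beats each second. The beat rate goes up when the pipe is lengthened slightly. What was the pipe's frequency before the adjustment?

747 Hz

|f − 751| = 4, so the pipe was at either 747 Hz or 755 Hz.
A longer pipe has a lower fundamental; the adjustment lowers the pipe's frequency.
The beat rate rose, so the adjustment moved the pipe further from 751 Hz — it was already below the reference.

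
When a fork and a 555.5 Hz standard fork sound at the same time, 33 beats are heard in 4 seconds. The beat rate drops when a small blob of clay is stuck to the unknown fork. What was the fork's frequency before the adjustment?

Beat frequency = 33/4 = 8.25 Hz.
|f − 555.5| = 8.25, so the fork was at either 547.25 Hz or 563.75 Hz.
Adding mass to a fork lowers its frequency; the adjustment lowers the fork's frequency.
The beat rate fell, so the adjustment moved the fork toward 555.5 Hz — it must have started above the reference.

563.75 Hz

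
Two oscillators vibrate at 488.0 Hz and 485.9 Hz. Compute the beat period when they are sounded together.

f_beat = |488.0 − 485.9| = 2.1 Hz.
Beat period T = 1 / f_beat = 1 / 2.1 s.

0.476 s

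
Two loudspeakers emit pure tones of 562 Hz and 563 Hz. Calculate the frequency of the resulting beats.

1 Hz

The beat frequency equals the magnitude of the frequency difference.
|562 − 563| = 1 Hz.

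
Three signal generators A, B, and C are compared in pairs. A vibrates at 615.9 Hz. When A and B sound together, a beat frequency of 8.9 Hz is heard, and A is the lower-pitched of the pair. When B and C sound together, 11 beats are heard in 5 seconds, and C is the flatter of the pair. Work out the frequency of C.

B is above A, so f_B = 615.9 + 8.9 = 624.8 Hz.
B–C: Beat frequency = 11/5 = 2.2 Hz.
C is below B, so f_C = 624.8 − 2.2 = 622.6 Hz.

622.6 Hz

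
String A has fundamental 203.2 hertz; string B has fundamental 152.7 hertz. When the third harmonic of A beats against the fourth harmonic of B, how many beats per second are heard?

Third harmonic of the first: 3·203.2 = 609.6 Hz.
Fourth harmonic of the second: 4·152.7 = 610.8 Hz.
f_beat = |609.6 − 610.8| = 1.2 Hz.

1.2 Hz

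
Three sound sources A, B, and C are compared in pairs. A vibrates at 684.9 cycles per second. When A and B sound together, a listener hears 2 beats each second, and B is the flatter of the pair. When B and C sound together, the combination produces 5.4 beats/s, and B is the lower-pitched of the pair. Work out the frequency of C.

B is below A, so f_B = 684.9 − 2 = 682.9 Hz.
C is above B, so f_C = 682.9 + 5.4 = 688.3 Hz.

688.3 Hz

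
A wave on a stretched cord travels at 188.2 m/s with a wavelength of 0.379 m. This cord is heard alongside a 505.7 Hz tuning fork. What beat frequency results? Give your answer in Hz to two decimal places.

9.13 Hz

Source frequency f = v/λ = 188.2/0.379 = 496.5699 Hz.
f_beat = |496.5699 − 505.7| = 9.13 Hz.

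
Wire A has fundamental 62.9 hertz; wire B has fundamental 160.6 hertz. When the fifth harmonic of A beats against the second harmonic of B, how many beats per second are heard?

6.7 Hz

Fifth harmonic of the first: 5·62.9 = 314.5 Hz.
Second harmonic of the second: 2·160.6 = 321.2 Hz.
f_beat = |314.5 − 321.2| = 6.7 Hz.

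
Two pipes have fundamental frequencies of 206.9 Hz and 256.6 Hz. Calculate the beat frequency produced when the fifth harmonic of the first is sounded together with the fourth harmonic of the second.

Fifth harmonic of the first: 5·206.9 = 1034.5 Hz.
Fourth harmonic of the second: 4·256.6 = 1026.4 Hz.
f_beat = |1034.5 − 1026.4| = 8.1 Hz.

8.1 Hz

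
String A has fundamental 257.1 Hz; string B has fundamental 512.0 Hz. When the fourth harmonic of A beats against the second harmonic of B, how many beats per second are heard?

4.4 Hz

Fourth harmonic of the first: 4·257.1 = 1028.4 Hz.
Second harmonic of the second: 2·512.0 = 1024.0 Hz.
f_beat = |1028.4 − 1024.0| = 4.4 Hz.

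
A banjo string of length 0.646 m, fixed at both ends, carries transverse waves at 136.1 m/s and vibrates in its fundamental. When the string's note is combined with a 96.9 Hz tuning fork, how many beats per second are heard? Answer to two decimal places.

8.44 Hz

For a string fixed at both ends, f_n = n·v/(2L) = 1·136.1/(2·0.646) = 105.3406 Hz.
f_beat = |105.3406 − 96.9| = 8.44 Hz.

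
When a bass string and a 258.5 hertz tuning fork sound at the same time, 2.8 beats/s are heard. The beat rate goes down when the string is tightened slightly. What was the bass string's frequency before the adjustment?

255.7 Hz

|f − 258.5| = 2.8, so the bass string was at either 255.7 Hz or 261.3 Hz.
Increasing tension raises a string's frequency; the adjustment raises the bass string's frequency.
The beat rate fell, so the adjustment moved the bass string toward 258.5 Hz — it must have started below the reference.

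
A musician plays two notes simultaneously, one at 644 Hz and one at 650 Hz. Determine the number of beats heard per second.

6 Hz

f_beat = |f₁ − f₂|.
|644 − 650| = 6 Hz.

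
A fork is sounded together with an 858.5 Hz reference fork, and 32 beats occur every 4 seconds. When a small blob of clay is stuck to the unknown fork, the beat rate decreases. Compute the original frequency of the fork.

866.5 Hz

Beat frequency = 32/4 = 8 Hz.
|f − 858.5| = 8, so the fork was at either 850.5 Hz or 866.5 Hz.
Adding mass to a fork lowers its frequency; the adjustment lowers the fork's frequency.
The beat rate fell, so the adjustment moved the fork toward 858.5 Hz — it must have started above the reference.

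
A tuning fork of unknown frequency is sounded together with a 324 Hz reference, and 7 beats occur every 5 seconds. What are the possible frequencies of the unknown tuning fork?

Beat frequency = 7/5 = 1.4 Hz.
|f − 324| = 1.4, so f = 324 ± 1.4.

322.6 Hz or 325.4 Hz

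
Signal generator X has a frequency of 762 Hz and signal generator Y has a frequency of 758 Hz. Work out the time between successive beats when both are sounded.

f_beat = |762 − 758| = 4 Hz.
Beat period T = 1 / f_beat = 1 / 4 s.

0.250 s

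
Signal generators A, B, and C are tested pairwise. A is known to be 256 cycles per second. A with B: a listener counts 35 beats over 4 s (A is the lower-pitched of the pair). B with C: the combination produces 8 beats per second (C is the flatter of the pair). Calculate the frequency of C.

256.75 Hz

A–B: Beat frequency = 35/4 = 8.75 Hz.
B is above A, so f_B = 256 + 8.75 = 264.75 Hz.
C is below B, so f_C = 264.75 − 8 = 256.75 Hz.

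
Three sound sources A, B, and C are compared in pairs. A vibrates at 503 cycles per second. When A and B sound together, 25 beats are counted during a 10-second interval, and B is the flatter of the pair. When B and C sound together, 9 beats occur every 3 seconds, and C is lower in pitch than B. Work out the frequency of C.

497.5 Hz

A–B: Beat frequency = 25/10 = 2.5 Hz.
B is below A, so f_B = 503 − 2.5 = 500.5 Hz.
B–C: Beat frequency = 9/3 = 3 Hz.
C is below B, so f_C = 500.5 − 3 = 497.5 Hz.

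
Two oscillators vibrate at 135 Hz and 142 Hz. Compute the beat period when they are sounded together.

0.143 s

f_beat = |135 − 142| = 7 Hz.
Beat period T = 1 / f_beat = 1 / 7 s.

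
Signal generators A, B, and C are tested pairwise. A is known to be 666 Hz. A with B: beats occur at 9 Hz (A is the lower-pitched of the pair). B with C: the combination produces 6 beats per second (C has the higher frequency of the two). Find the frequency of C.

B is above A, so f_B = 666 + 9 = 675 Hz.
C is above B, so f_C = 675 + 6 = 681 Hz.

681 Hz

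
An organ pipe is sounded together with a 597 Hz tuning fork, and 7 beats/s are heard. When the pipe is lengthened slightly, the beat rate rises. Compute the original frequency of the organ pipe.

590 Hz

|f − 597| = 7, so the organ pipe was at either 590 Hz or 604 Hz.
A longer pipe has a lower fundamental; the adjustment lowers the organ pipe's frequency.
The beat rate rose, so the adjustment moved the organ pipe further from 597 Hz — it was already below the reference.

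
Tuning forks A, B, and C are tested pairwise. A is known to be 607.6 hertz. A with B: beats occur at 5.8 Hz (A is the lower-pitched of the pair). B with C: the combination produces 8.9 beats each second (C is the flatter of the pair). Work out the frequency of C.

B is above A, so f_B = 607.6 + 5.8 = 613.4 Hz.
C is below B, so f_C = 613.4 − 8.9 = 604.5 Hz.

604.5 Hz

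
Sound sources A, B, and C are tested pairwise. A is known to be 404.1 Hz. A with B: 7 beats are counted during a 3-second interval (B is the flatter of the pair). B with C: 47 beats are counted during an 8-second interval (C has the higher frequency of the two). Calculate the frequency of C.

407.6417 Hz

A–B: Beat frequency = 7/3 = 2.3333 Hz.
B is below A, so f_B = 404.1 − 2.3333 = 401.7667 Hz.
B–C: Beat frequency = 47/8 = 5.875 Hz.
C is above B, so f_C = 401.7667 + 5.875 = 407.6417 Hz.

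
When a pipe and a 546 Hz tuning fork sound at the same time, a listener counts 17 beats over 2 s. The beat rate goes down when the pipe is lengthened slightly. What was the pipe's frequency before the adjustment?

Beat frequency = 17/2 = 8.5 Hz.
|f − 546| = 8.5, so the pipe was at either 537.5 Hz or 554.5 Hz.
A longer pipe has a lower fundamental; the adjustment lowers the pipe's frequency.
The beat rate fell, so the adjustment moved the pipe toward 546 Hz — it must have started above the reference.

554.5 Hz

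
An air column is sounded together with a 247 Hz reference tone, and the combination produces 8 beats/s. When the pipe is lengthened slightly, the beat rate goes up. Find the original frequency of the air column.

239 Hz

|f − 247| = 8, so the air column was at either 239 Hz or 255 Hz.
A longer pipe has a lower fundamental; the adjustment lowers the air column's frequency.
The beat rate rose, so the adjustment moved the air column further from 247 Hz — it was already below the reference.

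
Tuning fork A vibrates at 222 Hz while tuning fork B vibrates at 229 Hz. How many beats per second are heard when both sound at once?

7 Hz

f_beat = |f₁ − f₂|.
|222 − 229| = 7 Hz.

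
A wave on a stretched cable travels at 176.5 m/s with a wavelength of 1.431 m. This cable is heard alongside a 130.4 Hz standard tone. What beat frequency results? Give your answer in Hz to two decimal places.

Source frequency f = v/λ = 176.5/1.431 = 123.3403 Hz.
f_beat = |123.3403 − 130.4| = 7.06 Hz.

7.06 Hz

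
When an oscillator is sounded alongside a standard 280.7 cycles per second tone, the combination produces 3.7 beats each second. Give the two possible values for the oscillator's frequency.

277 Hz or 284.4 Hz

|f − 280.7| = 3.7, so f = 280.7 ± 3.7.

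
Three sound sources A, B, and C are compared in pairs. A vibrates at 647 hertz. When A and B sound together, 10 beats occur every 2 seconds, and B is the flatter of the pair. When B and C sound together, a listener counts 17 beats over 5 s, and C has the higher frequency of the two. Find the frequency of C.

645.4 Hz

A–B: Beat frequency = 10/2 = 5 Hz.
B is below A, so f_B = 647 − 5 = 642 Hz.
B–C: Beat frequency = 17/5 = 3.4 Hz.
C is above B, so f_C = 642 + 3.4 = 645.4 Hz.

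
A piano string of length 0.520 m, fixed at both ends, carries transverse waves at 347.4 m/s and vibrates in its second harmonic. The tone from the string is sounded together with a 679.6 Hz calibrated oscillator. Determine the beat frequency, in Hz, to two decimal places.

11.52 Hz

For a string fixed at both ends, f_n = n·v/(2L) = 2·347.4/(2·0.520) = 668.0769 Hz.
f_beat = |668.0769 − 679.6| = 11.52 Hz.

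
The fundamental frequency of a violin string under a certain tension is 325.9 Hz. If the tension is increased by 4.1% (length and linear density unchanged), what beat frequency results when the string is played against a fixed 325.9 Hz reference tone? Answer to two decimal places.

6.61 Hz

For a string, f ∝ √T, so the new frequency is 325.9·√1.041 = 332.5138 Hz.
f_beat = |332.5138 − 325.9| = 6.61 Hz.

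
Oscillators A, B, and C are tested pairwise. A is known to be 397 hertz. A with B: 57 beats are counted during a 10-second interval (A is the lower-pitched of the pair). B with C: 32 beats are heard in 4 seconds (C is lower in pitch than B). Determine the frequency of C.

A–B: Beat frequency = 57/10 = 5.7 Hz.
B is above A, so f_B = 397 + 5.7 = 402.7 Hz.
B–C: Beat frequency = 32/4 = 8 Hz.
C is below B, so f_C = 402.7 − 8 = 394.7 Hz.

394.7 Hz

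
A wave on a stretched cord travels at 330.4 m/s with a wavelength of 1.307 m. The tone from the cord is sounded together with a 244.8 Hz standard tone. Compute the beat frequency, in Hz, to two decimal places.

7.99 Hz

Source frequency f = v/λ = 330.4/1.307 = 252.7927 Hz.
f_beat = |252.7927 − 244.8| = 7.99 Hz.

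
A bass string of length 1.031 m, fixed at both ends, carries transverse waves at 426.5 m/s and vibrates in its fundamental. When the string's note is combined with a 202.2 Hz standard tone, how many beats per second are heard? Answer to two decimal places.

For a string fixed at both ends, f_n = n·v/(2L) = 1·426.5/(2·1.031) = 206.8380 Hz.
f_beat = |206.8380 − 202.2| = 4.64 Hz.

4.64 Hz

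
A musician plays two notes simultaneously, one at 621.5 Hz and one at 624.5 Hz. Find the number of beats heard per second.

f_beat = |f₁ − f₂|.
|621.5 − 624.5| = 3 Hz.

3 Hz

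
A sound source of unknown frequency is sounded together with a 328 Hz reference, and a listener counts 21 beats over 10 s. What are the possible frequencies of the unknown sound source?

Beat frequency = 21/10 = 2.1 Hz.
|f − 328| = 2.1, so f = 328 ± 2.1.

325.9 Hz or 330.1 Hz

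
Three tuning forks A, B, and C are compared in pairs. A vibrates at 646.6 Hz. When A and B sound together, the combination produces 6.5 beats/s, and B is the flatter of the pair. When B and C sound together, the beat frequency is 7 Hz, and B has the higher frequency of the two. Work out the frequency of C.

B is below A, so f_B = 646.6 − 6.5 = 640.1 Hz.
C is below B, so f_C = 640.1 − 7 = 633.1 Hz.

633.1 Hz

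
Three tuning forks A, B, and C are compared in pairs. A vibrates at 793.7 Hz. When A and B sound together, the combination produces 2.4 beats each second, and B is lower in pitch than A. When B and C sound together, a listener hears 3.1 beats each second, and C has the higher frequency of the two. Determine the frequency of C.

B is below A, so f_B = 793.7 − 2.4 = 791.3 Hz.
C is above B, so f_C = 791.3 + 3.1 = 794.4 Hz.

794.4 Hz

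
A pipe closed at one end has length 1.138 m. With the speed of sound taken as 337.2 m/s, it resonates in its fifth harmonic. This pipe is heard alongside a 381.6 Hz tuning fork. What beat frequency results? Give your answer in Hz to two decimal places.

11.21 Hz

Closed pipe (odd harmonics): f_n = n·v/(4L) = 5·337.2/(4·1.138) = 370.3866 Hz.
f_beat = |370.3866 − 381.6| = 11.21 Hz.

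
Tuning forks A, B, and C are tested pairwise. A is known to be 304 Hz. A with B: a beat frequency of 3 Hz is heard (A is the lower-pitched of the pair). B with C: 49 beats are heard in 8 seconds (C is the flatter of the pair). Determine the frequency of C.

300.875 Hz

B is above A, so f_B = 304 + 3 = 307 Hz.
B–C: Beat frequency = 49/8 = 6.125 Hz.
C is below B, so f_C = 307 − 6.125 = 300.875 Hz.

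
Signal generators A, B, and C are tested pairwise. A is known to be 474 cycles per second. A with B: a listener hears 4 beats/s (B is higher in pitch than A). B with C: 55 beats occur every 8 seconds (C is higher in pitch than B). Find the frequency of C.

484.875 Hz

B is above A, so f_B = 474 + 4 = 478 Hz.
B–C: Beat frequency = 55/8 = 6.875 Hz.
C is above B, so f_C = 478 + 6.875 = 484.875 Hz.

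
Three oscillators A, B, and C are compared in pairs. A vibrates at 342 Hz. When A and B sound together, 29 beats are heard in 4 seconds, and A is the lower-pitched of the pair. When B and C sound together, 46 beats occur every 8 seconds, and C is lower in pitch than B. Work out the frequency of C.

343.5 Hz

A–B: Beat frequency = 29/4 = 7.25 Hz.
B is above A, so f_B = 342 + 7.25 = 349.25 Hz.
B–C: Beat frequency = 46/8 = 5.75 Hz.
C is below B, so f_C = 349.25 − 5.75 = 343.5 Hz.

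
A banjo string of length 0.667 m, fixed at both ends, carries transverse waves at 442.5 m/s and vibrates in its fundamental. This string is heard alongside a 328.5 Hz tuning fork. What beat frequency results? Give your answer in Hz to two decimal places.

3.21 Hz

For a string fixed at both ends, f_n = n·v/(2L) = 1·442.5/(2·0.667) = 331.7091 Hz.
f_beat = |331.7091 − 328.5| = 3.21 Hz.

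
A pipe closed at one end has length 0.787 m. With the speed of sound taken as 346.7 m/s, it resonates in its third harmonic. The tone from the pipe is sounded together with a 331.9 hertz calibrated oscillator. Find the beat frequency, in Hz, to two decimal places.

1.50 Hz

Closed pipe (odd harmonics): f_n = n·v/(4L) = 3·346.7/(4·0.787) = 330.4003 Hz.
f_beat = |330.4003 − 331.9| = 1.50 Hz.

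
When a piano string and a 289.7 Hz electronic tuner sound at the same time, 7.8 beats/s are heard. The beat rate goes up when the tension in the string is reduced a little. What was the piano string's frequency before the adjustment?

281.9 Hz

|f − 289.7| = 7.8, so the piano string was at either 281.9 Hz or 297.5 Hz.
Lower tension means lower frequency; the adjustment lowers the piano string's frequency.
The beat rate rose, so the adjustment moved the piano string further from 289.7 Hz — it was already below the reference.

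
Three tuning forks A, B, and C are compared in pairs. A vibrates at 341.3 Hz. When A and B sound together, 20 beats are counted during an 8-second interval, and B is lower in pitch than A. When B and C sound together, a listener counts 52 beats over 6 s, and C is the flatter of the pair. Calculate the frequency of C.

330.1333 Hz

A–B: Beat frequency = 20/8 = 2.5 Hz.
B is below A, so f_B = 341.3 − 2.5 = 338.8 Hz.
B–C: Beat frequency = 52/6 = 8.6667 Hz.
C is below B, so f_C = 338.8 − 8.6667 = 330.1333 Hz.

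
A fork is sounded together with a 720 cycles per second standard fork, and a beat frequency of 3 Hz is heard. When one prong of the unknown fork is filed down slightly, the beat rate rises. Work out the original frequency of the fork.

|f − 720| = 3, so the fork was at either 717 Hz or 723 Hz.
Filing a prong removes mass and raises the fork's frequency; the adjustment raises the fork's frequency.
The beat rate rose, so the adjustment moved the fork further from 720 Hz — it was already above the reference.

723 Hz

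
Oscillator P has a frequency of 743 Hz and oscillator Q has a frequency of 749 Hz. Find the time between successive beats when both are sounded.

f_beat = |743 − 749| = 6 Hz.
Beat period T = 1 / f_beat = 1 / 6 s.

0.167 s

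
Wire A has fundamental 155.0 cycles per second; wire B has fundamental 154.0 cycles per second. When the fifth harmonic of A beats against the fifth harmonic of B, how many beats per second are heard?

Fifth harmonic of the first: 5·155.0 = 775.0 Hz.
Fifth harmonic of the second: 5·154.0 = 770.0 Hz.
f_beat = |775.0 − 770.0| = 5.0 Hz.

5.0 Hz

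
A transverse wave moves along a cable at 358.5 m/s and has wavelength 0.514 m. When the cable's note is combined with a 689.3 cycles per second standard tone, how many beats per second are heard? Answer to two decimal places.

8.17 Hz

Source frequency f = v/λ = 358.5/0.514 = 697.4708 Hz.
f_beat = |697.4708 − 689.3| = 8.17 Hz.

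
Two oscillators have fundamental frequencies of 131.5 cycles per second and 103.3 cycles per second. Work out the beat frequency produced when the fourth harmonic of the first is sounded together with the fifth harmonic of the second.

9.5 Hz

Fourth harmonic of the first: 4·131.5 = 526.0 Hz.
Fifth harmonic of the second: 5·103.3 = 516.5 Hz.
f_beat = |526.0 − 516.5| = 9.5 Hz.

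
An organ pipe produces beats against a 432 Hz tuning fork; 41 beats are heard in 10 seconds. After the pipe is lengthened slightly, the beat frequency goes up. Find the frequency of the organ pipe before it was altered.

Beat frequency = 41/10 = 4.1 Hz.
|f − 432| = 4.1, so the organ pipe was at either 427.9 Hz or 436.1 Hz.
A longer pipe has a lower fundamental; the adjustment lowers the organ pipe's frequency.
The beat rate rose, so the adjustment moved the organ pipe further from 432 Hz — it was already below the reference.

427.9 Hz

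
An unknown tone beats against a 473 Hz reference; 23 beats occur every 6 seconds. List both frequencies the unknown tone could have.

469.1667 Hz or 476.8333 Hz

Beat frequency = 23/6 = 3.8333 Hz.
|f − 473| = 3.8333, so f = 473 ± 3.8333.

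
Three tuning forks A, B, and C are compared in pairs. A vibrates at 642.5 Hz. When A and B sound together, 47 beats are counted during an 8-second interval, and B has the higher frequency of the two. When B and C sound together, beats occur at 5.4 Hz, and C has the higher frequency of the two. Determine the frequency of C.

A–B: Beat frequency = 47/8 = 5.875 Hz.
B is above A, so f_B = 642.5 + 5.875 = 648.375 Hz.
C is above B, so f_C = 648.375 + 5.4 = 653.775 Hz.

653.775 Hz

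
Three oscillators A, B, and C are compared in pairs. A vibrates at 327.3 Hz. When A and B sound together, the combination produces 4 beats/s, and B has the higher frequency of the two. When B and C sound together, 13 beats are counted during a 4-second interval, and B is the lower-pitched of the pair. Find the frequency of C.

334.55 Hz

B is above A, so f_B = 327.3 + 4 = 331.3 Hz.
B–C: Beat frequency = 13/4 = 3.25 Hz.
C is above B, so f_C = 331.3 + 3.25 = 334.55 Hz.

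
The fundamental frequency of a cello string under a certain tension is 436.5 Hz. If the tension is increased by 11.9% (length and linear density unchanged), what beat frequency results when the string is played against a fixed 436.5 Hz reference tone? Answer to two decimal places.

25.24 Hz

For a string, f ∝ √T, so the new frequency is 436.5·√1.119 = 461.7419 Hz.
f_beat = |461.7419 − 436.5| = 25.24 Hz.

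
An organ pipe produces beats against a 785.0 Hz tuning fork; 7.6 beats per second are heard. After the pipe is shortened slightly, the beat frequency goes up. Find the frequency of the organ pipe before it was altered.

792.6 Hz

|f − 785.0| = 7.6, so the organ pipe was at either 777.4 Hz or 792.6 Hz.
A shorter pipe has a higher fundamental; the adjustment raises the organ pipe's frequency.
The beat rate rose, so the adjustment moved the organ pipe further from 785.0 Hz — it was already above the reference.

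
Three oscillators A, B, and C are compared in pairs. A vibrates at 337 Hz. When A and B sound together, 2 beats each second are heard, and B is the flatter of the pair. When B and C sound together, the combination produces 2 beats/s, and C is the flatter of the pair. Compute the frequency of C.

B is below A, so f_B = 337 − 2 = 335 Hz.
C is below B, so f_C = 335 − 2 = 333 Hz.

333 Hz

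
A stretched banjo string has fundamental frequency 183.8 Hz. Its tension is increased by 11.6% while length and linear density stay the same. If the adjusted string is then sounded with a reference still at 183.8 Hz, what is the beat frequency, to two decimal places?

10.37 Hz

For a string, f ∝ √T, so the new frequency is 183.8·√1.116 = 194.1680 Hz.
f_beat = |194.1680 − 183.8| = 10.37 Hz.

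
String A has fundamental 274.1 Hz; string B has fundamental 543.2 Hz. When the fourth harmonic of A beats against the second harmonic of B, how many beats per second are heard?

10.0 Hz

Fourth harmonic of the first: 4·274.1 = 1096.4 Hz.
Second harmonic of the second: 2·543.2 = 1086.4 Hz.
f_beat = |1096.4 − 1086.4| = 10.0 Hz.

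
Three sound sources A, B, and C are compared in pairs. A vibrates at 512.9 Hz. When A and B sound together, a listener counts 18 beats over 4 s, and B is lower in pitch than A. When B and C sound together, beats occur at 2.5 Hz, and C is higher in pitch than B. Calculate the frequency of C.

A–B: Beat frequency = 18/4 = 4.5 Hz.
B is below A, so f_B = 512.9 − 4.5 = 508.4 Hz.
C is above B, so f_C = 508.4 + 2.5 = 510.9 Hz.

510.9 Hz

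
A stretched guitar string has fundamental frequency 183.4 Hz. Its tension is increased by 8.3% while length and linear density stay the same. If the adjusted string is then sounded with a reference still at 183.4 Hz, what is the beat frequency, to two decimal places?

7.46 Hz

For a string, f ∝ √T, so the new frequency is 183.4·√1.083 = 190.8594 Hz.
f_beat = |190.8594 − 183.4| = 7.46 Hz.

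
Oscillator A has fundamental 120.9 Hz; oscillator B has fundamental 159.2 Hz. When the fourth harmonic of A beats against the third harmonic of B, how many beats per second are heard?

6.0 Hz

Fourth harmonic of the first: 4·120.9 = 483.6 Hz.
Third harmonic of the second: 3·159.2 = 477.6 Hz.
f_beat = |483.6 − 477.6| = 6.0 Hz.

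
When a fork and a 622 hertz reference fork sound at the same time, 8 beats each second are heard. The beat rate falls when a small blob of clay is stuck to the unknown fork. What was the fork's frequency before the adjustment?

|f − 622| = 8, so the fork was at either 614 Hz or 630 Hz.
Adding mass to a fork lowers its frequency; the adjustment lowers the fork's frequency.
The beat rate fell, so the adjustment moved the fork toward 622 Hz — it must have started above the reference.

630 Hz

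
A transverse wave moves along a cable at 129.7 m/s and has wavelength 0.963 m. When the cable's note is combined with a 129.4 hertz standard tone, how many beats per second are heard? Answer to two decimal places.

Source frequency f = v/λ = 129.7/0.963 = 134.6833 Hz.
f_beat = |134.6833 − 129.4| = 5.28 Hz.

5.28 Hz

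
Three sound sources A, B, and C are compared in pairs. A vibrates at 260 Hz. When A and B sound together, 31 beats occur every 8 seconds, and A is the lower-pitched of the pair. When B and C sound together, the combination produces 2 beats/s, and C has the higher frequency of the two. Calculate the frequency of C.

A–B: Beat frequency = 31/8 = 3.875 Hz.
B is above A, so f_B = 260 + 3.875 = 263.875 Hz.
C is above B, so f_C = 263.875 + 2 = 265.875 Hz.

265.875 Hz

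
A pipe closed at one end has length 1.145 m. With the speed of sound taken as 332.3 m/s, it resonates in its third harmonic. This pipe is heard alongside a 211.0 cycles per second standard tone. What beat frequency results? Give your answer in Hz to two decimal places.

6.66 Hz

Closed pipe (odd harmonics): f_n = n·v/(4L) = 3·332.3/(4·1.145) = 217.6638 Hz.
f_beat = |217.6638 − 211.0| = 6.66 Hz.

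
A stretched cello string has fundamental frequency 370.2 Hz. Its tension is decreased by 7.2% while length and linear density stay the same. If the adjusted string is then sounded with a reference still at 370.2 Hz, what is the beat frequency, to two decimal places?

13.58 Hz

For a string, f ∝ √T, so the new frequency is 370.2·√0.928 = 356.6239 Hz.
f_beat = |356.6239 − 370.2| = 13.58 Hz.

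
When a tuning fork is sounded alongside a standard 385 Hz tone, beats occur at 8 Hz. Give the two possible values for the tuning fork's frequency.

|f − 385| = 8, so f = 385 ± 8.

377 Hz or 393 Hz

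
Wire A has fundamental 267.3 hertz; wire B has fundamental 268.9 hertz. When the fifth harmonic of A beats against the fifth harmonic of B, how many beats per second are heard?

Fifth harmonic of the first: 5·267.3 = 1336.5 Hz.
Fifth harmonic of the second: 5·268.9 = 1344.5 Hz.
f_beat = |1336.5 − 1344.5| = 8.0 Hz.

8.0 Hz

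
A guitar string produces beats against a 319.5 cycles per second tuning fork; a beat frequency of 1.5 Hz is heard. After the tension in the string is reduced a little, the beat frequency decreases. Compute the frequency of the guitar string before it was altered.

|f − 319.5| = 1.5, so the guitar string was at either 318 Hz or 321 Hz.
Lower tension means lower frequency; the adjustment lowers the guitar string's frequency.
The beat rate fell, so the adjustment moved the guitar string toward 319.5 Hz — it must have started above the reference.

321 Hz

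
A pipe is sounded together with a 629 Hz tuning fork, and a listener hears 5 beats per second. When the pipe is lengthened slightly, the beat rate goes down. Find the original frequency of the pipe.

|f − 629| = 5, so the pipe was at either 624 Hz or 634 Hz.
A longer pipe has a lower fundamental; the adjustment lowers the pipe's frequency.
The beat rate fell, so the adjustment moved the pipe toward 629 Hz — it must have started above the reference.

634 Hz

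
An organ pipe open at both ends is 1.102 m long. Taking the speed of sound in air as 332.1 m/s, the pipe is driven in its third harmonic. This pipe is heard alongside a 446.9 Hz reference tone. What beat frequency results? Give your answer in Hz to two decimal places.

5.14 Hz

Open pipe: f_n = n·v/(2L) = 3·332.1/(2·1.102) = 452.0417 Hz.
f_beat = |452.0417 − 446.9| = 5.14 Hz.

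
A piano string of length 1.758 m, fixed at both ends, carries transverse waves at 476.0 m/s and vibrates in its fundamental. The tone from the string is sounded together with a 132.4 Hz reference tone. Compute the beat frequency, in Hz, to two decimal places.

For a string fixed at both ends, f_n = n·v/(2L) = 1·476.0/(2·1.758) = 135.3811 Hz.
f_beat = |135.3811 − 132.4| = 2.98 Hz.

2.98 Hz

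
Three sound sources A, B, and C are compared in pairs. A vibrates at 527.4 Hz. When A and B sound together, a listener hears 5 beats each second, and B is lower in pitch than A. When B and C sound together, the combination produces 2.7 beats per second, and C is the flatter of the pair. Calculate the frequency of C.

519.7 Hz

B is below A, so f_B = 527.4 − 5 = 522.4 Hz.
C is below B, so f_C = 522.4 − 2.7 = 519.7 Hz.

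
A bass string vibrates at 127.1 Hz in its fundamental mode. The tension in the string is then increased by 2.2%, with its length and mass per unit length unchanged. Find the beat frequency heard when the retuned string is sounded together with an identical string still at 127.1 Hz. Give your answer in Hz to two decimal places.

For a string, f ∝ √T, so the new frequency is 127.1·√1.022 = 128.4905 Hz.
f_beat = |128.4905 − 127.1| = 1.39 Hz.

1.39 Hz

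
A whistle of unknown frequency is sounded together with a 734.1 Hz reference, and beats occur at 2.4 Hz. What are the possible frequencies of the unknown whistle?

|f − 734.1| = 2.4, so f = 734.1 ± 2.4.

731.7 Hz or 736.5 Hz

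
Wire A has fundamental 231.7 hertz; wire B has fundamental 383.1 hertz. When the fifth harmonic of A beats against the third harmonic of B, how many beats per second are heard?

9.2 Hz

Fifth harmonic of the first: 5·231.7 = 1158.5 Hz.
Third harmonic of the second: 3·383.1 = 1149.3 Hz.
f_beat = |1158.5 − 1149.3| = 9.2 Hz.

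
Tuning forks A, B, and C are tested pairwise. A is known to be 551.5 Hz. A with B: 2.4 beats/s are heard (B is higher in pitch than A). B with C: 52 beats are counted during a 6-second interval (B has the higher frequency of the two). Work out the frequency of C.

545.2333 Hz

B is above A, so f_B = 551.5 + 2.4 = 553.9 Hz.
B–C: Beat frequency = 52/6 = 8.6667 Hz.
C is below B, so f_C = 553.9 − 8.6667 = 545.2333 Hz.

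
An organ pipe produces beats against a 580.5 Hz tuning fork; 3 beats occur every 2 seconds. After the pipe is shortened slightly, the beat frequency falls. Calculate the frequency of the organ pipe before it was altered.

Beat frequency = 3/2 = 1.5 Hz.
|f − 580.5| = 1.5, so the organ pipe was at either 579 Hz or 582 Hz.
A shorter pipe has a higher fundamental; the adjustment raises the organ pipe's frequency.
The beat rate fell, so the adjustment moved the organ pipe toward 580.5 Hz — it must have started below the reference.

579 Hz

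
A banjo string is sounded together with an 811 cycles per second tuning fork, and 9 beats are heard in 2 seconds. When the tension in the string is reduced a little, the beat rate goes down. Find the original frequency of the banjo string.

Beat frequency = 9/2 = 4.5 Hz.
|f − 811| = 4.5, so the banjo string was at either 806.5 Hz or 815.5 Hz.
Lower tension means lower frequency; the adjustment lowers the banjo string's frequency.
The beat rate fell, so the adjustment moved the banjo string toward 811 Hz — it must have started above the reference.

815.5 Hz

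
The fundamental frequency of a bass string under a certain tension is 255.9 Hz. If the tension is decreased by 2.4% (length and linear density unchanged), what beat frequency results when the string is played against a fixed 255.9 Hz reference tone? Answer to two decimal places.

For a string, f ∝ √T, so the new frequency is 255.9·√0.976 = 252.8106 Hz.
f_beat = |252.8106 − 255.9| = 3.09 Hz.

3.09 Hz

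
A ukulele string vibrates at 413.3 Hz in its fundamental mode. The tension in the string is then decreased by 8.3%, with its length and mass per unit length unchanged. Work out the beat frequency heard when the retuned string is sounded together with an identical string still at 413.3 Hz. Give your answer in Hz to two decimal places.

For a string, f ∝ √T, so the new frequency is 413.3·√0.917 = 395.7766 Hz.
f_beat = |395.7766 − 413.3| = 17.52 Hz.

17.52 Hz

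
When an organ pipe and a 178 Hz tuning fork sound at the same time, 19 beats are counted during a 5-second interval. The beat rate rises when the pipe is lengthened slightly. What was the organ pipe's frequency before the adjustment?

Beat frequency = 19/5 = 3.8 Hz.
|f − 178| = 3.8, so the organ pipe was at either 174.2 Hz or 181.8 Hz.
A longer pipe has a lower fundamental; the adjustment lowers the organ pipe's frequency.
The beat rate rose, so the adjustment moved the organ pipe further from 178 Hz — it was already below the reference.

174.2 Hz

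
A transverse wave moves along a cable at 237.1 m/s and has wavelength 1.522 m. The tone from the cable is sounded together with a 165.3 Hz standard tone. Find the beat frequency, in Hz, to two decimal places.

Source frequency f = v/λ = 237.1/1.522 = 155.7819 Hz.
f_beat = |155.7819 − 165.3| = 9.52 Hz.

9.52 Hz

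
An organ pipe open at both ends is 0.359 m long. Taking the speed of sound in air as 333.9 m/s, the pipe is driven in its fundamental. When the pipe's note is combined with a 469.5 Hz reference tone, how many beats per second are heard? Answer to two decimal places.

Open pipe: f_n = n·v/(2L) = 1·333.9/(2·0.359) = 465.0418 Hz.
f_beat = |465.0418 − 469.5| = 4.46 Hz.

4.46 Hz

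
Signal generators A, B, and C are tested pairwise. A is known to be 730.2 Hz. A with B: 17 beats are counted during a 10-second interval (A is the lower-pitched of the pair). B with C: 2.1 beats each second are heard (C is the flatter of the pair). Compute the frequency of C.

A–B: Beat frequency = 17/10 = 1.7 Hz.
B is above A, so f_B = 730.2 + 1.7 = 731.9 Hz.
C is below B, so f_C = 731.9 − 2.1 = 729.8 Hz.

729.8 Hz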